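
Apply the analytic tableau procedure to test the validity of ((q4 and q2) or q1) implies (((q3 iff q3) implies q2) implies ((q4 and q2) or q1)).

Valid

Assume the negation and expand:
Initial set: {not (((q4 and q2) or q1) implies (((q3 iff q3) implies q2) implies ((q4 and q2) or q1)))}.
not (((q4 and q2) or q1) implies (((q3 iff q3) implies q2) implies ((q4 and q2) or q1))): α-rule — add ((q4 and q2) or q1), not (((q3 iff q3) implies q2) implies ((q4 and q2) or q1)).
not (((q3 iff q3) implies q2) implies ((q4 and q2) or q1)): α-rule — add ((q3 iff q3) implies q2), not ((q4 and q2) or q1).
not ((q4 and q2) or q1): α-rule — add not (q4 and q2), not q1.
((q4 and q2) or q1): β-rule — branch into (q4 and q2)  //  q1.
  branch 1 (add (q4 and q2)):
    (q4 and q2): α-rule — add q4, q2.
    ((q3 iff q3) implies q2): β-rule — branch into not (q3 iff q3)  //  q2.
      branch 1.1 (add not (q3 iff q3)):
        not (q4 and q2): β-rule — branch into not q4  //  not q2.
          branch 1.1.1 (add not q4):
            × closes — contains both q4 and not q4.
          branch 1.1.2 (add not q2):
            × closes — contains both q2 and not q2.
      branch 1.2 (add q2):
        not (q4 and q2): β-rule — branch into not q4  //  not q2.
          branch 1.2.1 (add not q4):
            × closes — contains both q4 and not q4.
          branch 1.2.2 (add not q2):
            × closes — contains both q2 and not q2.
  branch 2 (add q1):
    × closes — contains both q1 and not q1.
All 5 branches close.
Every branch closed, so the negation is unsatisfiable and the formula is valid.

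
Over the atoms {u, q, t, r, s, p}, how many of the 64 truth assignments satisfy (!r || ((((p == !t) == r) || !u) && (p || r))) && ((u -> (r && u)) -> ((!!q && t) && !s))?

Initial set: {((!r || ((((p == !t) == r) || !u) && (p || r))) && ((u -> (r && u)) -> ((!!q && t) && !s)))}.
((!r || ((((p == !t) == r) || !u) && (p || r))) && ((u -> (r && u)) -> ((!!q && t) && !s))): α-rule — add (!r || ((((p == !t) == r) || !u) && (p || r))), ((u -> (r && u)) -> ((!!q && t) && !s)).
(!r || ((((p == !t) == r) || !u) && (p || r))): β-rule — branch into !r  //  ((((p == !t) == r) || !u) && (p || r)).
  branch 1 (add !r):
    ((u -> (r && u)) -> ((!!q && t) && !s)): β-rule — branch into !(u -> (r && u))  //  ((!!q && t) && !s).
      branch 1.1 (add !(u -> (r && u))):
        !(u -> (r && u)): α-rule — add u, !(r && u).
        !(r && u): β-rule — branch into !r  //  !u.
          branch 1.1.1 (add !r):
            ○ open, literals {r=false, u=true}.
          branch 1.1.2 (add !u):
            × closes — contains both u and !u.
      branch 1.2 (add ((!!q && t) && !s)):
        ((!!q && t) && !s): α-rule — add (!!q && t), !s.
        (!!q && t): α-rule — add !!q, t.
        !!q: drop double negation, giving q.
        ○ open, literals {q=true, r=false, s=false, t=true}.
  branch 2 (add ((((p == !t) == r) || !u) && (p || r))):
    ((((p == !t) == r) || !u) && (p || r)): α-rule — add (((p == !t) == r) || !u), (p || r).
    ((u -> (r && u)) -> ((!!q && t) && !s)): β-rule — branch into !(u -> (r && u))  //  ((!!q && t) && !s).
      branch 2.1 (add !(u -> (r && u))):
        !(u -> (r && u)): α-rule — add u, !(r && u).
        (((p == !t) == r) || !u): β-rule — branch into ((p == !t) == r)  //  !u.
          branch 2.1.1 (add ((p == !t) == r)):
            (p || r): β-rule — branch into p  //  r.
              branch 2.1.1.1 (add p):
                !(r && u): β-rule — branch into !r  //  !u.
                  branch 2.1.1.1.1 (add !r):
                    ((p == !t) == r): β-rule — branch into (p == !t), r  //  !(p == !t), !r.
                      branch 2.1.1.1.1.1 (add (p == !t), r):
                        × closes — contains both r and !r.
                      branch 2.1.1.1.1.2 (add !(p == !t), !r):
                        !(p == !t): β-rule — branch into p, !!t  //  !p, !t.
                          branch 2.1.1.1.1.2.1 (add p, !!t):
                            ○ open, literals {p=true, r=false, t=true, u=true}.
                          branch 2.1.1.1.1.2.2 (add !p, !t):
                            × closes — contains both p and !p.
                  branch 2.1.1.1.2 (add !u):
                    × closes — contains both u and !u.
              branch 2.1.1.2 (add r):
                !(r && u): β-rule — branch into !r  //  !u.
                  branch 2.1.1.2.1 (add !r):
                    × closes — contains both r and !r.
                  branch 2.1.1.2.2 (add !u):
                    × closes — contains both u and !u.
          branch 2.1.2 (add !u):
            × closes — contains both u and !u.
      branch 2.2 (add ((!!q && t) && !s)):
        ((!!q && t) && !s): α-rule — add (!!q && t), !s.
        (!!q && t): α-rule — add !!q, t.
        !!q: drop double negation, giving q.
        (((p == !t) == r) || !u): β-rule — branch into ((p == !t) == r)  //  !u.
          branch 2.2.1 (add ((p == !t) == r)):
            (p || r): β-rule — branch into p  //  r.
              branch 2.2.1.1 (add p):
                ((p == !t) == r): β-rule — branch into (p == !t), r  //  !(p == !t), !r.
                  branch 2.2.1.1.1 (add (p == !t), r):
                    (p == !t): β-rule — branch into p, !t  //  !p, !!t.
                      branch 2.2.1.1.1.1 (add p, !t):
                        × closes — contains both t and !t.
                      branch 2.2.1.1.1.2 (add !p, !!t):
                        × closes — contains both p and !p.
                  branch 2.2.1.1.2 (add !(p == !t), !r):
                    !(p == !t): β-rule — branch into p, !!t  //  !p, !t.
                      branch 2.2.1.1.2.1 (add p, !!t):
                        ○ open, literals {p=true, q=true, r=false, s=false, t=true}.
                      branch 2.2.1.1.2.2 (add !p, !t):
                        × closes — contains both p and !p.
              branch 2.2.1.2 (add r):
                ((p == !t) == r): β-rule — branch into (p == !t), r  //  !(p == !t), !r.
                  branch 2.2.1.2.1 (add (p == !t), r):
                    (p == !t): β-rule — branch into p, !t  //  !p, !!t.
                      branch 2.2.1.2.1.1 (add p, !t):
                        × closes — contains both t and !t.
                      branch 2.2.1.2.1.2 (add !p, !!t):
                        ○ open, literals {p=false, q=true, r=true, s=false, t=true}.
                  branch 2.2.1.2.2 (add !(p == !t), !r):
                    × closes — contains both r and !r.
          branch 2.2.2 (add !u):
            (p || r): β-rule — branch into p  //  r.
              branch 2.2.2.1 (add p):
                ○ open, literals {p=true, q=true, s=false, t=true, u=false}.
              branch 2.2.2.2 (add r):
                ○ open, literals {q=true, r=true, s=false, t=true, u=false}.
12 branches closed, 7 open.
Each open branch fixes some atoms; the unmentioned ones are free. Counting distinct full assignments: branch {r=false, u=true} (q, t, s, p) contributes 16 new; branch {q=true, r=false, s=false, t=true} (u, p) contributes 2 new; branch {p=true, r=false, t=true, u=true} (q, s) contributes 0 new; branch {p=true, q=true, r=false, s=false, t=true} (u) contributes 0 new; branch {p=false, q=true, r=true, s=false, t=true} (u) contributes 2 new; branch {p=true, q=true, s=false, t=true, u=false} (r) contributes 1 new; branch {q=true, r=true, s=false, t=true, u=false} (p) contributes 0 new. Total: 21.

21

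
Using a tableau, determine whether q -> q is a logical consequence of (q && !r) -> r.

Yes

Initial set: {((q && !r) -> r); !(q -> q)}.
!(q -> q): α-rule — add q, !q.
× closes — contains both q and !q.
All 1 branch closes.
Every branch closed, so the premises entail the conclusion.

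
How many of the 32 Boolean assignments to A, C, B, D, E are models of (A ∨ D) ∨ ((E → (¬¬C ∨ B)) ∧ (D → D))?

Initial set: {T ((A ∨ D) ∨ ((E → (¬¬C ∨ B)) ∧ (D → D)))}.
T ((A ∨ D) ∨ ((E → (¬¬C ∨ B)) ∧ (D → D))): β-rule — branch into T (A ∨ D)  //  T ((E → (¬¬C ∨ B)) ∧ (D → D)).
  branch 1 (add T (A ∨ D)):
    T (A ∨ D): β-rule — branch into T A  //  T D.
      branch 1.1 (add T A):
        ○ open, literals {A=T}.
      branch 1.2 (add T D):
        ○ open, literals {D=T}.
  branch 2 (add T ((E → (¬¬C ∨ B)) ∧ (D → D))):
    T ((E → (¬¬C ∨ B)) ∧ (D → D)): α-rule — add T (E → (¬¬C ∨ B)), T (D → D).
    T (E → (¬¬C ∨ B)): β-rule — branch into F E  //  T (¬¬C ∨ B).
      branch 2.1 (add F E):
        T (D → D): β-rule — branch into F D  //  T D.
          branch 2.1.1 (add F D):
            ○ open, literals {D=F, E=F}.
          branch 2.1.2 (add T D):
            ○ open, literals {D=T, E=F}.
      branch 2.2 (add T (¬¬C ∨ B)):
        T (D → D): β-rule — branch into F D  //  T D.
          branch 2.2.1 (add F D):
            T (¬¬C ∨ B): β-rule — branch into T ¬¬C  //  T B.
              branch 2.2.1.1 (add T ¬¬C):
                T ¬¬C: drop double negation, giving T C.
                ○ open, literals {C=T, D=F}.
              branch 2.2.1.2 (add T B):
                ○ open, literals {B=T, D=F}.
          branch 2.2.2 (add T D):
            T (¬¬C ∨ B): β-rule — branch into T ¬¬C  //  T B.
              branch 2.2.2.1 (add T ¬¬C):
                T ¬¬C: drop double negation, giving T C.
                ○ open, literals {C=T, D=T}.
              branch 2.2.2.2 (add T B):
                ○ open, literals {B=T, D=T}.
0 branches closed, 8 open.
Each open branch fixes some atoms; the unmentioned ones are free. Counting distinct full assignments: branch {A=T} (C, B, D, E) contributes 16 new; branch {D=T} (A, C, B, E) contributes 8 new; branch {D=F, E=F} (A, C, B) contributes 4 new; branch {D=T, E=F} (A, C, B) contributes 0 new; branch {C=T, D=F} (A, B, E) contributes 2 new; branch {B=T, D=F} (A, C, E) contributes 1 new; branch {C=T, D=T} (A, B, E) contributes 0 new; branch {B=T, D=T} (A, C, E) contributes 0 new. Total: 31.

31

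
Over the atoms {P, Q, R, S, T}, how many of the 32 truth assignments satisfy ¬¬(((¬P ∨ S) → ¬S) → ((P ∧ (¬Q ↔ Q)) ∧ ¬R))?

Initial set: {¬¬(((¬P ∨ S) → ¬S) → ((P ∧ (¬Q ↔ Q)) ∧ ¬R))}.
¬¬(((¬P ∨ S) → ¬S) → ((P ∧ (¬Q ↔ Q)) ∧ ¬R)): drop double negation, giving (((¬P ∨ S) → ¬S) → ((P ∧ (¬Q ↔ Q)) ∧ ¬R)).
(((¬P ∨ S) → ¬S) → ((P ∧ (¬Q ↔ Q)) ∧ ¬R)): β-rule — branch into ¬((¬P ∨ S) → ¬S)  //  ((P ∧ (¬Q ↔ Q)) ∧ ¬R).
  branch 1 (add ¬((¬P ∨ S) → ¬S)):
    ¬((¬P ∨ S) → ¬S): α-rule — add (¬P ∨ S), ¬¬S.
    (¬P ∨ S): β-rule — branch into ¬P  //  S.
      branch 1.1 (add ¬P):
        ○ open, literals {P=0, S=1}.
      branch 1.2 (add S):
        ○ open, literals {S=1}.
  branch 2 (add ((P ∧ (¬Q ↔ Q)) ∧ ¬R)):
    ((P ∧ (¬Q ↔ Q)) ∧ ¬R): α-rule — add (P ∧ (¬Q ↔ Q)), ¬R.
    (P ∧ (¬Q ↔ Q)): α-rule — add P, (¬Q ↔ Q).
    (¬Q ↔ Q): β-rule — branch into ¬Q, Q  //  ¬¬Q, ¬Q.
      branch 2.1 (add ¬Q, Q):
        × closes — contains both Q and ¬Q.
      branch 2.2 (add ¬¬Q, ¬Q):
        × closes — contains both Q and ¬Q.
2 branches closed, 2 open.
Each open branch fixes some atoms; the unmentioned ones are free. Counting distinct full assignments: branch {P=0, S=1} (Q, R, T) contributes 8 new; branch {S=1} (P, Q, R, T) contributes 8 new. Total: 16.

16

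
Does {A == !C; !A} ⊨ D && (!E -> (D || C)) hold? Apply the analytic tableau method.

No

Initial set: {(A == !C); !A; !(D && (!E -> (D || C)))}.
(A == !C): β-rule — branch into A, !C  //  !A, !!C.
  branch 1 (add A, !C):
    × closes — contains both A and !A.
  branch 2 (add !A, !!C):
    !(D && (!E -> (D || C))): β-rule — branch into !D  //  !(!E -> (D || C)).
      branch 2.1 (add !D):
        ○ open, literals {A=F, C=T, D=F}.
      branch 2.2 (add !(!E -> (D || C))):
        !(!E -> (D || C)): α-rule — add !E, !(D || C).
        !(D || C): α-rule — add !D, !C.
        × closes — contains both C and !C.
2 branches closed, 1 open.
An open branch gives a countermodel: A=F, C=T, D=F (unmentioned atoms arbitrary); the premises hold there but the conclusion fails.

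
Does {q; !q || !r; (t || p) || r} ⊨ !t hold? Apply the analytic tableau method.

Initial set: {q; (!q || !r); ((t || p) || r); !!t}.
(!q || !r): β-rule — branch into !q  //  !r.
  branch 1 (add !q):
    × closes — contains both q and !q.
  branch 2 (add !r):
    ((t || p) || r): β-rule — branch into (t || p)  //  r.
      branch 2.1 (add (t || p)):
        (t || p): β-rule — branch into t  //  p.
          branch 2.1.1 (add t):
            ○ open, literals {q=true, r=false, t=true}.
          branch 2.1.2 (add p):
            ○ open, literals {p=true, q=true, r=false, t=true}.
      branch 2.2 (add r):
        × closes — contains both r and !r.
2 branches closed, 2 open.
An open branch gives a countermodel: q=true, r=false, t=true (unmentioned atoms arbitrary); the premises hold there but the conclusion fails.

No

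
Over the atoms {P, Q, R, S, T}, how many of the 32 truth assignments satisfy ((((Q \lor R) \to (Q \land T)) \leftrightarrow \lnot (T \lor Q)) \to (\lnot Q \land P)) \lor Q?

28

Initial set: {(((((Q \lor R) \to (Q \land T)) \leftrightarrow \lnot (T \lor Q)) \to (\lnot Q \land P)) \lor Q)}.
(((((Q \lor R) \to (Q \land T)) \leftrightarrow \lnot (T \lor Q)) \to (\lnot Q \land P)) \lor Q): β-rule — branch into ((((Q \lor R) \to (Q \land T)) \leftrightarrow \lnot (T \lor Q)) \to (\lnot Q \land P))  //  Q.
  branch 1 (add ((((Q \lor R) \to (Q \land T)) \leftrightarrow \lnot (T \lor Q)) \to (\lnot Q \land P))):
    ((((Q \lor R) \to (Q \land T)) \leftrightarrow \lnot (T \lor Q)) \to (\lnot Q \land P)): β-rule — branch into \lnot (((Q \lor R) \to (Q \land T)) \leftrightarrow \lnot (T \lor Q))  //  (\lnot Q \land P).
      branch 1.1 (add \lnot (((Q \lor R) \to (Q \land T)) \leftrightarrow \lnot (T \lor Q))):
        \lnot (((Q \lor R) \to (Q \land T)) \leftrightarrow \lnot (T \lor Q)): β-rule — branch into ((Q \lor R) \to (Q \land T)), \lnot \lnot (T \lor Q)  //  \lnot ((Q \lor R) \to (Q \land T)), \lnot (T \lor Q).
          branch 1.1.1 (add ((Q \lor R) \to (Q \land T)), \lnot \lnot (T \lor Q)):
            ((Q \lor R) \to (Q \land T)): β-rule — branch into \lnot (Q \lor R)  //  (Q \land T).
              branch 1.1.1.1 (add \lnot (Q \lor R)):
                \lnot (Q \lor R): α-rule — add \lnot Q, \lnot R.
                \lnot \lnot (T \lor Q): β-rule — branch into T  //  Q.
                  branch 1.1.1.1.1 (add T):
                    ○ open, literals {Q=false, R=false, T=true}.
                  branch 1.1.1.1.2 (add Q):
                    × closes — contains both Q and \lnot Q.
              branch 1.1.1.2 (add (Q \land T)):
                (Q \land T): α-rule — add Q, T.
                \lnot \lnot (T \lor Q): β-rule — branch into T  //  Q.
                  branch 1.1.1.2.1 (add T):
                    ○ open, literals {Q=true, T=true}.
                  branch 1.1.1.2.2 (add Q):
                    ○ open, literals {Q=true, T=true}.
          branch 1.1.2 (add \lnot ((Q \lor R) \to (Q \land T)), \lnot (T \lor Q)):
            \lnot ((Q \lor R) \to (Q \land T)): α-rule — add (Q \lor R), \lnot (Q \land T).
            \lnot (T \lor Q): α-rule — add \lnot T, \lnot Q.
            (Q \lor R): β-rule — branch into Q  //  R.
              branch 1.1.2.1 (add Q):
                × closes — contains both Q and \lnot Q.
              branch 1.1.2.2 (add R):
                \lnot (Q \land T): β-rule — branch into \lnot Q  //  \lnot T.
                  branch 1.1.2.2.1 (add \lnot Q):
                    ○ open, literals {Q=false, R=true, T=false}.
                  branch 1.1.2.2.2 (add \lnot T):
                    ○ open, literals {Q=false, R=true, T=false}.
      branch 1.2 (add (\lnot Q \land P)):
        (\lnot Q \land P): α-rule — add \lnot Q, P.
        ○ open, literals {P=true, Q=false}.
  branch 2 (add Q):
    ○ open, literals {Q=true}.
2 branches closed, 7 open.
Each open branch fixes some atoms; the unmentioned ones are free. Counting distinct full assignments: branch {Q=false, R=false, T=true} (P, S) contributes 4 new; branch {Q=true, T=true} (P, R, S) contributes 8 new; branch {Q=true, T=true} (P, R, S) contributes 0 new; branch {Q=false, R=true, T=false} (P, S) contributes 4 new; branch {Q=false, R=true, T=false} (P, S) contributes 0 new; branch {P=true, Q=false} (R, S, T) contributes 4 new; branch {Q=true} (P, R, S, T) contributes 8 new. Total: 28.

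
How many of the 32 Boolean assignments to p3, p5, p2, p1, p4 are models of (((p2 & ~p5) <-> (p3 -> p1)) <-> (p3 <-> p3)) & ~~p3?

8

Initial set: {T ((((p2 & ~p5) <-> (p3 -> p1)) <-> (p3 <-> p3)) & ~~p3)}.
T ((((p2 & ~p5) <-> (p3 -> p1)) <-> (p3 <-> p3)) & ~~p3): α-rule — add T (((p2 & ~p5) <-> (p3 -> p1)) <-> (p3 <-> p3)), T ~~p3.
T ~~p3: drop double negation, giving T p3.
T (((p2 & ~p5) <-> (p3 -> p1)) <-> (p3 <-> p3)): β-rule — branch into T ((p2 & ~p5) <-> (p3 -> p1)), T (p3 <-> p3)  //  F ((p2 & ~p5) <-> (p3 -> p1)), F (p3 <-> p3).
  branch 1 (add T ((p2 & ~p5) <-> (p3 -> p1)), T (p3 <-> p3)):
    T ((p2 & ~p5) <-> (p3 -> p1)): β-rule — branch into T (p2 & ~p5), T (p3 -> p1)  //  F (p2 & ~p5), F (p3 -> p1).
      branch 1.1 (add T (p2 & ~p5), T (p3 -> p1)):
        T (p2 & ~p5): α-rule — add T p2, T ~p5.
        T (p3 <-> p3): β-rule — branch into T p3, T p3  //  F p3, F p3.
          branch 1.1.1 (add T p3, T p3):
            T (p3 -> p1): β-rule — branch into F p3  //  T p1.
              branch 1.1.1.1 (add F p3):
                × closes — contains both p3 and ~p3.
              branch 1.1.1.2 (add T p1):
                ○ open, literals {p1=T, p2=T, p3=T, p5=F}.
          branch 1.1.2 (add F p3, F p3):
            × closes — contains both p3 and ~p3.
      branch 1.2 (add F (p2 & ~p5), F (p3 -> p1)):
        F (p3 -> p1): α-rule — add T p3, F p1.
        T (p3 <-> p3): β-rule — branch into T p3, T p3  //  F p3, F p3.
          branch 1.2.1 (add T p3, T p3):
            F (p2 & ~p5): β-rule — branch into F p2  //  F ~p5.
              branch 1.2.1.1 (add F p2):
                ○ open, literals {p1=F, p2=F, p3=T}.
              branch 1.2.1.2 (add F ~p5):
                ○ open, literals {p1=F, p3=T, p5=T}.
          branch 1.2.2 (add F p3, F p3):
            × closes — contains both p3 and ~p3.
  branch 2 (add F ((p2 & ~p5) <-> (p3 -> p1)), F (p3 <-> p3)):
    F ((p2 & ~p5) <-> (p3 -> p1)): β-rule — branch into T (p2 & ~p5), F (p3 -> p1)  //  F (p2 & ~p5), T (p3 -> p1).
      branch 2.1 (add T (p2 & ~p5), F (p3 -> p1)):
        T (p2 & ~p5): α-rule — add T p2, T ~p5.
        F (p3 -> p1): α-rule — add T p3, F p1.
        F (p3 <-> p3): β-rule — branch into T p3, F p3  //  F p3, T p3.
          branch 2.1.1 (add T p3, F p3):
            × closes — contains both p3 and ~p3.
          branch 2.1.2 (add F p3, T p3):
            × closes — contains both p3 and ~p3.
      branch 2.2 (add F (p2 & ~p5), T (p3 -> p1)):
        F (p3 <-> p3): β-rule — branch into T p3, F p3  //  F p3, T p3.
          branch 2.2.1 (add T p3, F p3):
            × closes — contains both p3 and ~p3.
          branch 2.2.2 (add F p3, T p3):
            × closes — contains both p3 and ~p3.
7 branches closed, 3 open.
Each open branch fixes some atoms; the unmentioned ones are free. Counting distinct full assignments: branch {p1=T, p2=T, p3=T, p5=F} (p4) contributes 2 new; branch {p1=F, p2=F, p3=T} (p5, p4) contributes 4 new; branch {p1=F, p3=T, p5=T} (p2, p4) contributes 2 new. Total: 8.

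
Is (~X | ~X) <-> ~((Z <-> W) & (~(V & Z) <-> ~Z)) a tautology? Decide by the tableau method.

Not valid

Assume the negation and expand:
Initial set: {~((~X | ~X) <-> ~((Z <-> W) & (~(V & Z) <-> ~Z)))}.
~((~X | ~X) <-> ~((Z <-> W) & (~(V & Z) <-> ~Z))): β-rule — branch into (~X | ~X), ~~((Z <-> W) & (~(V & Z) <-> ~Z))  //  ~(~X | ~X), ~((Z <-> W) & (~(V & Z) <-> ~Z)).
  branch 1 (add (~X | ~X), ~~((Z <-> W) & (~(V & Z) <-> ~Z))):
    ~~((Z <-> W) & (~(V & Z) <-> ~Z)): α-rule — add (Z <-> W), (~(V & Z) <-> ~Z).
    (~X | ~X): β-rule — branch into ~X  //  ~X.
      branch 1.1 (add ~X):
        (Z <-> W): β-rule — branch into Z, W  //  ~Z, ~W.
          branch 1.1.1 (add Z, W):
            (~(V & Z) <-> ~Z): β-rule — branch into ~(V & Z), ~Z  //  ~~(V & Z), ~~Z.
              branch 1.1.1.1 (add ~(V & Z), ~Z):
                × closes — contains both Z and ~Z.
              branch 1.1.1.2 (add ~~(V & Z), ~~Z):
                ~~(V & Z): α-rule — add V, Z.
                ○ open, literals {V=T, W=T, X=F, Z=T}.
          branch 1.1.2 (add ~Z, ~W):
            (~(V & Z) <-> ~Z): β-rule — branch into ~(V & Z), ~Z  //  ~~(V & Z), ~~Z.
              branch 1.1.2.1 (add ~(V & Z), ~Z):
                ~(V & Z): β-rule — branch into ~V  //  ~Z.
                  branch 1.1.2.1.1 (add ~V):
                    ○ open, literals {V=F, W=F, X=F, Z=F}.
                  branch 1.1.2.1.2 (add ~Z):
                    ○ open, literals {W=F, X=F, Z=F}.
              branch 1.1.2.2 (add ~~(V & Z), ~~Z):
                × closes — contains both Z and ~Z.
      branch 1.2 (add ~X):
        (Z <-> W): β-rule — branch into Z, W  //  ~Z, ~W.
          branch 1.2.1 (add Z, W):
            (~(V & Z) <-> ~Z): β-rule — branch into ~(V & Z), ~Z  //  ~~(V & Z), ~~Z.
              branch 1.2.1.1 (add ~(V & Z), ~Z):
                × closes — contains both Z and ~Z.
              branch 1.2.1.2 (add ~~(V & Z), ~~Z):
                ~~(V & Z): α-rule — add V, Z.
                ○ open, literals {V=T, W=T, X=F, Z=T}.
          branch 1.2.2 (add ~Z, ~W):
            (~(V & Z) <-> ~Z): β-rule — branch into ~(V & Z), ~Z  //  ~~(V & Z), ~~Z.
              branch 1.2.2.1 (add ~(V & Z), ~Z):
                ~(V & Z): β-rule — branch into ~V  //  ~Z.
                  branch 1.2.2.1.1 (add ~V):
                    ○ open, literals {V=F, W=F, X=F, Z=F}.
                  branch 1.2.2.1.2 (add ~Z):
                    ○ open, literals {W=F, X=F, Z=F}.
              branch 1.2.2.2 (add ~~(V & Z), ~~Z):
                × closes — contains both Z and ~Z.
  branch 2 (add ~(~X | ~X), ~((Z <-> W) & (~(V & Z) <-> ~Z))):
    ~(~X | ~X): α-rule — add ~~X, ~~X.
    ~((Z <-> W) & (~(V & Z) <-> ~Z)): β-rule — branch into ~(Z <-> W)  //  ~(~(V & Z) <-> ~Z).
      branch 2.1 (add ~(Z <-> W)):
        ~(Z <-> W): β-rule — branch into Z, ~W  //  ~Z, W.
          branch 2.1.1 (add Z, ~W):
            ○ open, literals {W=F, X=T, Z=T}.
          branch 2.1.2 (add ~Z, W):
            ○ open, literals {W=T, X=T, Z=F}.
      branch 2.2 (add ~(~(V & Z) <-> ~Z)):
        ~(~(V & Z) <-> ~Z): β-rule — branch into ~(V & Z), ~~Z  //  ~~(V & Z), ~Z.
          branch 2.2.1 (add ~(V & Z), ~~Z):
            ~(V & Z): β-rule — branch into ~V  //  ~Z.
              branch 2.2.1.1 (add ~V):
                ○ open, literals {V=F, X=T, Z=T}.
              branch 2.2.1.2 (add ~Z):
                × closes — contains both Z and ~Z.
          branch 2.2.2 (add ~~(V & Z), ~Z):
            ~~(V & Z): α-rule — add V, Z.
            × closes — contains both Z and ~Z.
6 branches closed, 9 open.
An open branch gives a countermodel: V=T, W=T, X=F, Z=T (unmentioned atoms arbitrary); under it the original formula is false.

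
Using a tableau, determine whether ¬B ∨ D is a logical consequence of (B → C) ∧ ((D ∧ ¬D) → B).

No

Initial set: {T ((B → C) ∧ ((D ∧ ¬D) → B)); F (¬B ∨ D)}.
T ((B → C) ∧ ((D ∧ ¬D) → B)): α-rule — add T (B → C), T ((D ∧ ¬D) → B).
F (¬B ∨ D): α-rule — add F ¬B, F D.
T (B → C): β-rule — branch into F B  //  T C.
  branch 1 (add F B):
    × closes — contains both B and ¬B.
  branch 2 (add T C):
    T ((D ∧ ¬D) → B): β-rule — branch into F (D ∧ ¬D)  //  T B.
      branch 2.1 (add F (D ∧ ¬D)):
        F (D ∧ ¬D): β-rule — branch into F D  //  F ¬D.
          branch 2.1.1 (add F D):
            ○ open, literals {B=true, C=true, D=false}.
          branch 2.1.2 (add F ¬D):
            × closes — contains both D and ¬D.
      branch 2.2 (add T B):
        ○ open, literals {B=true, C=true, D=false}.
2 branches closed, 2 open.
An open branch gives a countermodel: B=true, C=true, D=false (unmentioned atoms arbitrary); the premises hold there but the conclusion fails.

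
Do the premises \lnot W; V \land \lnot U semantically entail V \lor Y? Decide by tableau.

Initial set: {\lnot W; (V \land \lnot U); \lnot (V \lor Y)}.
(V \land \lnot U): α-rule — add V, \lnot U.
\lnot (V \lor Y): α-rule — add \lnot V, \lnot Y.
× closes — contains both V and \lnot V.
All 1 branch closes.
Every branch closed, so the premises entail the conclusion.

Yes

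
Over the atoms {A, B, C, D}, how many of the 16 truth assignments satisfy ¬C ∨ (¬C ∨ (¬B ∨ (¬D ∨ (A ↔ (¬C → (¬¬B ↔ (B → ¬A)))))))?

Initial set: {(¬C ∨ (¬C ∨ (¬B ∨ (¬D ∨ (A ↔ (¬C → (¬¬B ↔ (B → ¬A))))))))}.
(¬C ∨ (¬C ∨ (¬B ∨ (¬D ∨ (A ↔ (¬C → (¬¬B ↔ (B → ¬A)))))))): β-rule — branch into ¬C  //  (¬C ∨ (¬B ∨ (¬D ∨ (A ↔ (¬C → (¬¬B ↔ (B → ¬A))))))).
  branch 1 (add ¬C):
    ○ open, literals {C=false}.
  branch 2 (add (¬C ∨ (¬B ∨ (¬D ∨ (A ↔ (¬C → (¬¬B ↔ (B → ¬A)))))))):
    (¬C ∨ (¬B ∨ (¬D ∨ (A ↔ (¬C → (¬¬B ↔ (B → ¬A))))))): β-rule — branch into ¬C  //  (¬B ∨ (¬D ∨ (A ↔ (¬C → (¬¬B ↔ (B → ¬A)))))).
      branch 2.1 (add ¬C):
        ○ open, literals {C=false}.
      branch 2.2 (add (¬B ∨ (¬D ∨ (A ↔ (¬C → (¬¬B ↔ (B → ¬A))))))):
        (¬B ∨ (¬D ∨ (A ↔ (¬C → (¬¬B ↔ (B → ¬A)))))): β-rule — branch into ¬B  //  (¬D ∨ (A ↔ (¬C → (¬¬B ↔ (B → ¬A))))).
          branch 2.2.1 (add ¬B):
            ○ open, literals {B=false}.
          branch 2.2.2 (add (¬D ∨ (A ↔ (¬C → (¬¬B ↔ (B → ¬A)))))):
            (¬D ∨ (A ↔ (¬C → (¬¬B ↔ (B → ¬A))))): β-rule — branch into ¬D  //  (A ↔ (¬C → (¬¬B ↔ (B → ¬A)))).
              branch 2.2.2.1 (add ¬D):
                ○ open, literals {D=false}.
              branch 2.2.2.2 (add (A ↔ (¬C → (¬¬B ↔ (B → ¬A))))):
                (A ↔ (¬C → (¬¬B ↔ (B → ¬A)))): β-rule — branch into A, (¬C → (¬¬B ↔ (B → ¬A)))  //  ¬A, ¬(¬C → (¬¬B ↔ (B → ¬A))).
                  branch 2.2.2.2.1 (add A, (¬C → (¬¬B ↔ (B → ¬A)))):
                    (¬C → (¬¬B ↔ (B → ¬A))): β-rule — branch into ¬¬C  //  (¬¬B ↔ (B → ¬A)).
                      branch 2.2.2.2.1.1 (add ¬¬C):
                        ○ open, literals {A=true, C=true}.
                      branch 2.2.2.2.1.2 (add (¬¬B ↔ (B → ¬A))):
                        (¬¬B ↔ (B → ¬A)): β-rule — branch into ¬¬B, (B → ¬A)  //  ¬¬¬B, ¬(B → ¬A).
                          branch 2.2.2.2.1.2.1 (add ¬¬B, (B → ¬A)):
                            ¬¬B: drop double negation, giving B.
                            (B → ¬A): β-rule — branch into ¬B  //  ¬A.
                              branch 2.2.2.2.1.2.1.1 (add ¬B):
                                × closes — contains both B and ¬B.
                              branch 2.2.2.2.1.2.1.2 (add ¬A):
                                × closes — contains both A and ¬A.
                          branch 2.2.2.2.1.2.2 (add ¬¬¬B, ¬(B → ¬A)):
                            ¬¬¬B: drop double negation, giving ¬B.
                            ¬(B → ¬A): α-rule — add B, ¬¬A.
                            × closes — contains both B and ¬B.
                  branch 2.2.2.2.2 (add ¬A, ¬(¬C → (¬¬B ↔ (B → ¬A)))):
                    ¬(¬C → (¬¬B ↔ (B → ¬A))): α-rule — add ¬C, ¬(¬¬B ↔ (B → ¬A)).
                    ¬(¬¬B ↔ (B → ¬A)): β-rule — branch into ¬¬B, ¬(B → ¬A)  //  ¬¬¬B, (B → ¬A).
                      branch 2.2.2.2.2.1 (add ¬¬B, ¬(B → ¬A)):
                        ¬¬B: drop double negation, giving B.
                        ¬(B → ¬A): α-rule — add B, ¬¬A.
                        × closes — contains both A and ¬A.
                      branch 2.2.2.2.2.2 (add ¬¬¬B, (B → ¬A)):
                        ¬¬¬B: drop double negation, giving ¬B.
                        (B → ¬A): β-rule — branch into ¬B  //  ¬A.
                          branch 2.2.2.2.2.2.1 (add ¬B):
                            ○ open, literals {A=false, B=false, C=false}.
                          branch 2.2.2.2.2.2.2 (add ¬A):
                            ○ open, literals {A=false, B=false, C=false}.
4 branches closed, 7 open.
Each open branch fixes some atoms; the unmentioned ones are free. Counting distinct full assignments: branch {C=false} (A, B, D) contributes 8 new; branch {C=false} (A, B, D) contributes 0 new; branch {B=false} (A, C, D) contributes 4 new; branch {D=false} (A, B, C) contributes 2 new; branch {A=true, C=true} (B, D) contributes 1 new; branch {A=false, B=false, C=false} (D) contributes 0 new; branch {A=false, B=false, C=false} (D) contributes 0 new. Total: 15.

15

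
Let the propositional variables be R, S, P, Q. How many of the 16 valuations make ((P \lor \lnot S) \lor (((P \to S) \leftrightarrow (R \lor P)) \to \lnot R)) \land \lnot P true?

Initial set: {(((P \lor \lnot S) \lor (((P \to S) \leftrightarrow (R \lor P)) \to \lnot R)) \land \lnot P)}.
(((P \lor \lnot S) \lor (((P \to S) \leftrightarrow (R \lor P)) \to \lnot R)) \land \lnot P): α-rule — add ((P \lor \lnot S) \lor (((P \to S) \leftrightarrow (R \lor P)) \to \lnot R)), \lnot P.
((P \lor \lnot S) \lor (((P \to S) \leftrightarrow (R \lor P)) \to \lnot R)): β-rule — branch into (P \lor \lnot S)  //  (((P \to S) \leftrightarrow (R \lor P)) \to \lnot R).
  branch 1 (add (P \lor \lnot S)):
    (P \lor \lnot S): β-rule — branch into P  //  \lnot S.
      branch 1.1 (add P):
        × closes — contains both P and \lnot P.
      branch 1.2 (add \lnot S):
        ○ open, literals {P=F, S=F}.
  branch 2 (add (((P \to S) \leftrightarrow (R \lor P)) \to \lnot R)):
    (((P \to S) \leftrightarrow (R \lor P)) \to \lnot R): β-rule — branch into \lnot ((P \to S) \leftrightarrow (R \lor P))  //  \lnot R.
      branch 2.1 (add \lnot ((P \to S) \leftrightarrow (R \lor P))):
        \lnot ((P \to S) \leftrightarrow (R \lor P)): β-rule — branch into (P \to S), \lnot (R \lor P)  //  \lnot (P \to S), (R \lor P).
          branch 2.1.1 (add (P \to S), \lnot (R \lor P)):
            \lnot (R \lor P): α-rule — add \lnot R, \lnot P.
            (P \to S): β-rule — branch into \lnot P  //  S.
              branch 2.1.1.1 (add \lnot P):
                ○ open, literals {P=F, R=F}.
              branch 2.1.1.2 (add S):
                ○ open, literals {P=F, R=F, S=T}.
          branch 2.1.2 (add \lnot (P \to S), (R \lor P)):
            \lnot (P \to S): α-rule — add P, \lnot S.
            × closes — contains both P and \lnot P.
      branch 2.2 (add \lnot R):
        ○ open, literals {P=F, R=F}.
2 branches closed, 4 open.
Each open branch fixes some atoms; the unmentioned ones are free. Counting distinct full assignments: branch {P=F, S=F} (R, Q) contributes 4 new; branch {P=F, R=F} (S, Q) contributes 2 new; branch {P=F, R=F, S=T} (Q) contributes 0 new; branch {P=F, R=F} (S, Q) contributes 0 new. Total: 6.

6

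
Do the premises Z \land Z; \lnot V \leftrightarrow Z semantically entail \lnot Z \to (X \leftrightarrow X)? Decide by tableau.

Yes

Initial set: {(Z \land Z); (\lnot V \leftrightarrow Z); \lnot (\lnot Z \to (X \leftrightarrow X))}.
(Z \land Z): α-rule — add Z, Z.
\lnot (\lnot Z \to (X \leftrightarrow X)): α-rule — add \lnot Z, \lnot (X \leftrightarrow X).
× closes — contains both Z and \lnot Z.
All 1 branch closes.
Every branch closed, so the premises entail the conclusion.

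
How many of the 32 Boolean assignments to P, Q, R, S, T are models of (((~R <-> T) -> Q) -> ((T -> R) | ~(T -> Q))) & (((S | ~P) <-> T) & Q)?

5

Initial set: {T ((((~R <-> T) -> Q) -> ((T -> R) | ~(T -> Q))) & (((S | ~P) <-> T) & Q))}.
T ((((~R <-> T) -> Q) -> ((T -> R) | ~(T -> Q))) & (((S | ~P) <-> T) & Q)): α-rule — add T (((~R <-> T) -> Q) -> ((T -> R) | ~(T -> Q))), T (((S | ~P) <-> T) & Q).
T (((S | ~P) <-> T) & Q): α-rule — add T ((S | ~P) <-> T), T Q.
T (((~R <-> T) -> Q) -> ((T -> R) | ~(T -> Q))): β-rule — branch into F ((~R <-> T) -> Q)  //  T ((T -> R) | ~(T -> Q)).
  branch 1 (add F ((~R <-> T) -> Q)):
    F ((~R <-> T) -> Q): α-rule — add T (~R <-> T), F Q.
    × closes — contains both Q and ~Q.
  branch 2 (add T ((T -> R) | ~(T -> Q))):
    T ((S | ~P) <-> T): β-rule — branch into T (S | ~P), T T  //  F (S | ~P), F T.
      branch 2.1 (add T (S | ~P), T T):
        T ((T -> R) | ~(T -> Q)): β-rule — branch into T (T -> R)  //  T ~(T -> Q).
          branch 2.1.1 (add T (T -> R)):
            T (S | ~P): β-rule — branch into T S  //  T ~P.
              branch 2.1.1.1 (add T S):
                T (T -> R): β-rule — branch into F T  //  T R.
                  branch 2.1.1.1.1 (add F T):
                    × closes — contains both T and ~T.
                  branch 2.1.1.1.2 (add T R):
                    ○ open, literals {Q=true, R=true, S=true, T=true}.
              branch 2.1.1.2 (add T ~P):
                T (T -> R): β-rule — branch into F T  //  T R.
                  branch 2.1.1.2.1 (add F T):
                    × closes — contains both T and ~T.
                  branch 2.1.1.2.2 (add T R):
                    ○ open, literals {P=false, Q=true, R=true, T=true}.
          branch 2.1.2 (add T ~(T -> Q)):
            T ~(T -> Q): α-rule — add T T, F Q.
            × closes — contains both Q and ~Q.
      branch 2.2 (add F (S | ~P), F T):
        F (S | ~P): α-rule — add F S, F ~P.
        T ((T -> R) | ~(T -> Q)): β-rule — branch into T (T -> R)  //  T ~(T -> Q).
          branch 2.2.1 (add T (T -> R)):
            T (T -> R): β-rule — branch into F T  //  T R.
              branch 2.2.1.1 (add F T):
                ○ open, literals {P=true, Q=true, S=false, T=false}.
              branch 2.2.1.2 (add T R):
                ○ open, literals {P=true, Q=true, R=true, S=false, T=false}.
          branch 2.2.2 (add T ~(T -> Q)):
            T ~(T -> Q): α-rule — add T T, F Q.
            × closes — contains both T and ~T.
5 branches closed, 4 open.
Each open branch fixes some atoms; the unmentioned ones are free. Counting distinct full assignments: branch {Q=true, R=true, S=true, T=true} (P) contributes 2 new; branch {P=false, Q=true, R=true, T=true} (S) contributes 1 new; branch {P=true, Q=true, S=false, T=false} (R) contributes 2 new; branch {P=true, Q=true, R=true, S=false, T=false} (none free) contributes 0 new. Total: 5.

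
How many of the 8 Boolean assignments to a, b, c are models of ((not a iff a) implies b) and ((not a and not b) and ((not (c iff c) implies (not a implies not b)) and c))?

1

Initial set: {T (((not a iff a) implies b) and ((not a and not b) and ((not (c iff c) implies (not a implies not b)) and c)))}.
T (((not a iff a) implies b) and ((not a and not b) and ((not (c iff c) implies (not a implies not b)) and c))): α-rule — add T ((not a iff a) implies b), T ((not a and not b) and ((not (c iff c) implies (not a implies not b)) and c)).
T ((not a and not b) and ((not (c iff c) implies (not a implies not b)) and c)): α-rule — add T (not a and not b), T ((not (c iff c) implies (not a implies not b)) and c).
T (not a and not b): α-rule — add T not a, T not b.
T ((not (c iff c) implies (not a implies not b)) and c): α-rule — add T (not (c iff c) implies (not a implies not b)), T c.
T ((not a iff a) implies b): β-rule — branch into F (not a iff a)  //  T b.
  branch 1 (add F (not a iff a)):
    T (not (c iff c) implies (not a implies not b)): β-rule — branch into F not (c iff c)  //  T (not a implies not b).
      branch 1.1 (add F not (c iff c)):
        F (not a iff a): β-rule — branch into T not a, F a  //  F not a, T a.
          branch 1.1.1 (add T not a, F a):
            F not (c iff c): β-rule — branch into T c, T c  //  F c, F c.
              branch 1.1.1.1 (add T c, T c):
                ○ open, literals {a=false, b=false, c=true}.
              branch 1.1.1.2 (add F c, F c):
                × closes — contains both c and not c.
          branch 1.1.2 (add F not a, T a):
            × closes — contains both a and not a.
      branch 1.2 (add T (not a implies not b)):
        F (not a iff a): β-rule — branch into T not a, F a  //  F not a, T a.
          branch 1.2.1 (add T not a, F a):
            T (not a implies not b): β-rule — branch into F not a  //  T not b.
              branch 1.2.1.1 (add F not a):
                × closes — contains both a and not a.
              branch 1.2.1.2 (add T not b):
                ○ open, literals {a=false, b=false, c=true}.
          branch 1.2.2 (add F not a, T a):
            × closes — contains both a and not a.
  branch 2 (add T b):
    × closes — contains both b and not b.
5 branches closed, 2 open.
Each open branch fixes some atoms; the unmentioned ones are free. Counting distinct full assignments: branch {a=false, b=false, c=true} (none free) contributes 1 new; branch {a=false, b=false, c=true} (none free) contributes 0 new. Total: 1.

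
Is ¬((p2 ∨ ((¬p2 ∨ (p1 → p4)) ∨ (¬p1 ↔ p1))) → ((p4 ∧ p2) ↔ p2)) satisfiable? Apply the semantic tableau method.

Satisfiable

Initial set: {¬((p2 ∨ ((¬p2 ∨ (p1 → p4)) ∨ (¬p1 ↔ p1))) → ((p4 ∧ p2) ↔ p2))}.
¬((p2 ∨ ((¬p2 ∨ (p1 → p4)) ∨ (¬p1 ↔ p1))) → ((p4 ∧ p2) ↔ p2)): α-rule — add (p2 ∨ ((¬p2 ∨ (p1 → p4)) ∨ (¬p1 ↔ p1))), ¬((p4 ∧ p2) ↔ p2).
(p2 ∨ ((¬p2 ∨ (p1 → p4)) ∨ (¬p1 ↔ p1))): β-rule — branch into p2  //  ((¬p2 ∨ (p1 → p4)) ∨ (¬p1 ↔ p1)).
  branch 1 (add p2):
    ¬((p4 ∧ p2) ↔ p2): β-rule — branch into (p4 ∧ p2), ¬p2  //  ¬(p4 ∧ p2), p2.
      branch 1.1 (add (p4 ∧ p2), ¬p2):
        × closes — contains both p2 and ¬p2.
      branch 1.2 (add ¬(p4 ∧ p2), p2):
        ¬(p4 ∧ p2): β-rule — branch into ¬p4  //  ¬p2.
          branch 1.2.1 (add ¬p4):
            ○ open, literals {p2=T, p4=F}.
          branch 1.2.2 (add ¬p2):
            × closes — contains both p2 and ¬p2.
  branch 2 (add ((¬p2 ∨ (p1 → p4)) ∨ (¬p1 ↔ p1))):
    ¬((p4 ∧ p2) ↔ p2): β-rule — branch into (p4 ∧ p2), ¬p2  //  ¬(p4 ∧ p2), p2.
      branch 2.1 (add (p4 ∧ p2), ¬p2):
        (p4 ∧ p2): α-rule — add p4, p2.
        × closes — contains both p2 and ¬p2.
      branch 2.2 (add ¬(p4 ∧ p2), p2):
        ((¬p2 ∨ (p1 → p4)) ∨ (¬p1 ↔ p1)): β-rule — branch into (¬p2 ∨ (p1 → p4))  //  (¬p1 ↔ p1).
          branch 2.2.1 (add (¬p2 ∨ (p1 → p4))):
            ¬(p4 ∧ p2): β-rule — branch into ¬p4  //  ¬p2.
              branch 2.2.1.1 (add ¬p4):
                (¬p2 ∨ (p1 → p4)): β-rule — branch into ¬p2  //  (p1 → p4).
                  branch 2.2.1.1.1 (add ¬p2):
                    × closes — contains both p2 and ¬p2.
                  branch 2.2.1.1.2 (add (p1 → p4)):
                    (p1 → p4): β-rule — branch into ¬p1  //  p4.
                      branch 2.2.1.1.2.1 (add ¬p1):
                        ○ open, literals {p1=F, p2=T, p4=F}.
                      branch 2.2.1.1.2.2 (add p4):
                        × closes — contains both p4 and ¬p4.
              branch 2.2.1.2 (add ¬p2):
                × closes — contains both p2 and ¬p2.
          branch 2.2.2 (add (¬p1 ↔ p1)):
            ¬(p4 ∧ p2): β-rule — branch into ¬p4  //  ¬p2.
              branch 2.2.2.1 (add ¬p4):
                (¬p1 ↔ p1): β-rule — branch into ¬p1, p1  //  ¬¬p1, ¬p1.
                  branch 2.2.2.1.1 (add ¬p1, p1):
                    × closes — contains both p1 and ¬p1.
                  branch 2.2.2.1.2 (add ¬¬p1, ¬p1):
                    × closes — contains both p1 and ¬p1.
              branch 2.2.2.2 (add ¬p2):
                × closes — contains both p2 and ¬p2.
9 branches closed, 2 open.
An open branch gives a satisfying assignment: p2=T, p4=F.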